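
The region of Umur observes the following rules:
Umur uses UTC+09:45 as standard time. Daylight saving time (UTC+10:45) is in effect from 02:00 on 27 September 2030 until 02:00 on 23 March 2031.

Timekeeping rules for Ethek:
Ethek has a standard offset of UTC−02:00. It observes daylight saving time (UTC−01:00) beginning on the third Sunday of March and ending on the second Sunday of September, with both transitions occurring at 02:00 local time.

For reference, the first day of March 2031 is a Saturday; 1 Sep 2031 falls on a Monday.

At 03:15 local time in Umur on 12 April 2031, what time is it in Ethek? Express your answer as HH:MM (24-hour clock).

16:30

12 April 2031 is outside the daylight-saving period (27 September 2030 – 23 March 2031), so Umur is on standard time, UTC+09:45.
03:15 Umur − 9h45m = 17:30 UTC (rolling into the previous day, 11 April 2031).
1 March 2031 is a Saturday, so the first Sunday is March 2 and the third is March 16.
1 September 2031 is a Monday, so the first Sunday is September 7 and the second is September 14.
At the standard offset (UTC−02:00), 17:30 UTC − 2h = 15:30 Ethek standard time.
The standard-time date in Ethek, 11 April 2031, falls between 16 March and 14 September, so daylight saving is in effect and Ethek is at UTC−01:00.
17:30 UTC − 1h = 16:30 Ethek.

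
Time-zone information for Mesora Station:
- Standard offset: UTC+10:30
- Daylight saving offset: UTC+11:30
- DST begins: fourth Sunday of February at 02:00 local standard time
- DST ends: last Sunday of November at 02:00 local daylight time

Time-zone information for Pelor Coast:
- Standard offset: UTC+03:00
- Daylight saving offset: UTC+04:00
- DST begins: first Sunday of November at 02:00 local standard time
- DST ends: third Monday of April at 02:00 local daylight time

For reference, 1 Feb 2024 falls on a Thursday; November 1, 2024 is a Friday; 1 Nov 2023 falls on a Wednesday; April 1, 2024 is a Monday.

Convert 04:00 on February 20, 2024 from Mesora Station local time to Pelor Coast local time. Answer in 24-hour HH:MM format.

21:30

1 February 2024 is a Thursday, so the first Sunday is February 4 and the fourth is February 25.
1 November 2024 is a Friday, so Sundays fall on 3, 10, 17, 24; the last is November 24.
February 20, 2024 is outside the daylight-saving period (25 February – 24 November), so Mesora Station is on standard time, UTC+10:30.
04:00 Mesora Station − 10h30m = 17:30 UTC (rolling into the previous day, 19 February 2024).
1 November 2023 is a Wednesday, so the first Sunday is November 5.
1 April 2024 is a Monday, so the first Monday is April 1 and the third is April 15.
At the standard offset (UTC+03:00), 17:30 UTC + 3h = 20:30 Pelor Coast standard time.
Daylight saving runs 5 November 2023 – 15 April 2024; the standard-time date in Pelor Coast, February 19, 2024, is inside that window, so Pelor Coast is at UTC+04:00.
17:30 UTC + 4h = 21:30 Pelor Coast.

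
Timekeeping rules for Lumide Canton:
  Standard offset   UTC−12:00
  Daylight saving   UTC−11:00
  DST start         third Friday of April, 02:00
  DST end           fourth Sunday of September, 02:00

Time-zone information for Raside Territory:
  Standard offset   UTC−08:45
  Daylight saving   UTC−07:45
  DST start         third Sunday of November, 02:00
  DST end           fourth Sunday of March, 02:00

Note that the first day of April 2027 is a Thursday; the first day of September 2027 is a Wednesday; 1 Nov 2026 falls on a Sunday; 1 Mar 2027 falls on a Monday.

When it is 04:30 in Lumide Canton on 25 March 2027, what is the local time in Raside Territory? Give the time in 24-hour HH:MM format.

1 April 2027 is a Thursday, so the first Friday is April 2 and the third is April 16.
1 September 2027 is a Wednesday, so the first Sunday is September 5 and the fourth is September 26.
25 March 2027 does not fall between 16 April and 26 September, so daylight saving is not in effect and Lumide Canton is at UTC−12:00.
04:30 Lumide Canton + 12h = 16:30 UTC.
1 November 2026 is a Sunday, so the first Sunday is November 1 and the third is November 15.
1 March 2027 is a Monday, so the first Sunday is March 7 and the fourth is March 28.
At the standard offset (UTC−08:45), 16:30 UTC − 8h45m = 07:45 Raside Territory standard time.
The standard-time date in Raside Territory, 25 March 2027, lies within the daylight-saving period (15 November 2026 – 28 March 2027), so Raside Territory is on daylight time, UTC−07:45.
16:30 UTC − 7h45m = 08:45 Raside Territory.

08:45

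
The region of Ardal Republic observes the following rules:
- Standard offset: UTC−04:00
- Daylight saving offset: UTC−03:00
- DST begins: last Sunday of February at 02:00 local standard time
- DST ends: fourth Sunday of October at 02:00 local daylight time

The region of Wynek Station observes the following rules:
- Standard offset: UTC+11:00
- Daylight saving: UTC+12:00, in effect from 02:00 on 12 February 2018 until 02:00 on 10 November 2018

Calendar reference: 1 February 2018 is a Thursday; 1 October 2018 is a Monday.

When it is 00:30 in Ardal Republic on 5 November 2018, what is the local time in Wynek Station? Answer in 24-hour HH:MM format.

16:30

1 February 2018 is a Thursday, so Sundays fall on 4, 11, 18, 25; the last is February 25.
1 October 2018 is a Monday, so the first Sunday is October 7 and the fourth is October 28.
5 November 2018 does not fall between 25 February and 28 October, so daylight saving is not in effect and Ardal Republic is at UTC−04:00.
00:30 Ardal Republic + 4h = 04:30 UTC.
At the standard offset (UTC+11:00), 04:30 UTC + 11h = 15:30 Wynek Station standard time.
The standard-time date in Wynek Station, 5 November 2018, falls between 12 February and 10 November, so daylight saving is in effect and Wynek Station is at UTC+12:00.
04:30 UTC + 12h = 16:30 Wynek Station.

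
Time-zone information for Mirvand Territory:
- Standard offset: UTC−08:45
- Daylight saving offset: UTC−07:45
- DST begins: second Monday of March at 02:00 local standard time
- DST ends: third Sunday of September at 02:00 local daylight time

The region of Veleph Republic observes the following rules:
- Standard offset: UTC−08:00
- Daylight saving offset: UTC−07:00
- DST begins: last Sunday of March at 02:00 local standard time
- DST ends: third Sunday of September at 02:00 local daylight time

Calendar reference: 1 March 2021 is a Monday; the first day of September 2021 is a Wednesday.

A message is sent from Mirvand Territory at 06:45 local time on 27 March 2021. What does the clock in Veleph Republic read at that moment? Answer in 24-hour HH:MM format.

06:30

1 March 2021 is a Monday, so the first Monday is March 1 and the second is March 8.
1 September 2021 is a Wednesday, so the first Sunday is September 5 and the third is September 19.
27 March 2021 lies within the daylight-saving period (8 March – 19 September), so Mirvand Territory is on daylight time, UTC−07:45.
06:45 Mirvand Territory + 7h45m = 14:30 UTC.
1 March 2021 is a Monday, so Sundays fall on 7, 14, 21, 28; the last is March 28.
1 September 2021 is a Wednesday, so the first Sunday is September 5 and the third is September 19.
At the standard offset (UTC−08:00), 14:30 UTC − 8h = 06:30 Veleph Republic standard time.
The standard-time date in Veleph Republic, 27 March 2021, does not fall between 28 March and 19 September, so daylight saving is not in effect and Veleph Republic is at UTC−08:00.
14:30 UTC − 8h = 06:30 Veleph Republic.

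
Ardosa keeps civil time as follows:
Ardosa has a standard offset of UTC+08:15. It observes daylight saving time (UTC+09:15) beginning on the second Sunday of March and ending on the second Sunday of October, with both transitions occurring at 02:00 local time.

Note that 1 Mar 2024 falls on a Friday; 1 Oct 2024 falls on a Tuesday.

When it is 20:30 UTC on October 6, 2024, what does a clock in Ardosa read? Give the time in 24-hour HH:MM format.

1 March 2024 is a Friday, so the first Sunday is March 3 and the second is March 10.
1 October 2024 is a Tuesday, so the first Sunday is October 6 and the second is October 13.
At the standard offset (UTC+08:15), 20:30 UTC + 8h15m = 04:45 Ardosa standard time (rolling into the next day, 7 October 2024).
The standard-time date in Ardosa, October 7, 2024, falls between 10 March and 13 October, so daylight saving is in effect and Ardosa is at UTC+09:15.
20:30 UTC + 9h15m = 05:45 local (rolling into the next day, 7 October 2024).

05:45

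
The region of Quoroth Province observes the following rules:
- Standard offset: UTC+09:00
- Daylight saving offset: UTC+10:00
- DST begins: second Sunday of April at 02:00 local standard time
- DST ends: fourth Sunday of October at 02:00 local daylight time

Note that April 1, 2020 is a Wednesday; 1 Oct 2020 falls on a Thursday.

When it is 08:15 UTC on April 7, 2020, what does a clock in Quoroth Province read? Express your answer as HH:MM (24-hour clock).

17:15

1 April 2020 is a Wednesday, so the first Sunday is April 5 and the second is April 12.
1 October 2020 is a Thursday, so the first Sunday is October 4 and the fourth is October 25.
At the standard offset (UTC+09:00), 08:15 UTC + 9h = 17:15 Quoroth Province standard time.
The standard-time date in Quoroth Province, April 7, 2020, does not fall between 12 April and 25 October, so daylight saving is not in effect and Quoroth Province is at UTC+09:00.
08:15 UTC + 9h = 17:15 local.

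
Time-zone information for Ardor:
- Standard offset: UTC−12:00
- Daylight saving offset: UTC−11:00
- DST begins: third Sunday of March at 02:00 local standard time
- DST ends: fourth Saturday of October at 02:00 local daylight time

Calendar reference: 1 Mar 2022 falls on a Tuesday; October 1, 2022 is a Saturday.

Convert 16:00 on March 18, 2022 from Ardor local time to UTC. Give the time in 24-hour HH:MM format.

1 March 2022 is a Tuesday, so the first Sunday is March 6 and the third is March 20.
1 October 2022 is a Saturday, so the first Saturday is October 1 and the fourth is October 22.
Daylight saving runs 20 March – 22 October; March 18, 2022 is outside that window, so Ardor is on standard time at UTC−12:00.
16:00 local + 12h = 04:00 UTC (rolling into the next day, 19 March 2022).

04:00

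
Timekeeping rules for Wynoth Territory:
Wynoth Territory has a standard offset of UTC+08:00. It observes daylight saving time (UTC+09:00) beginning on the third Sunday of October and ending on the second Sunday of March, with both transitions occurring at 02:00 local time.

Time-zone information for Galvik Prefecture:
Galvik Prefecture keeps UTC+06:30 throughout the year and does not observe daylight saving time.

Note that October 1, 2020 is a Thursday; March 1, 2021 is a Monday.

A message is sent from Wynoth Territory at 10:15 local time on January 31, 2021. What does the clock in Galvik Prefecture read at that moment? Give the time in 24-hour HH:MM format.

1 October 2020 is a Thursday, so the first Sunday is October 4 and the third is October 18.
1 March 2021 is a Monday, so the first Sunday is March 7 and the second is March 14.
January 31, 2021 falls between 18 October 2020 and 14 March 2021, so daylight saving is in effect and Wynoth Territory is at UTC+09:00.
10:15 Wynoth Territory − 9h = 01:15 UTC.
Galvik Prefecture stays on UTC+06:30 all year.
01:15 UTC + 6h30m = 07:45 Galvik Prefecture.

07:45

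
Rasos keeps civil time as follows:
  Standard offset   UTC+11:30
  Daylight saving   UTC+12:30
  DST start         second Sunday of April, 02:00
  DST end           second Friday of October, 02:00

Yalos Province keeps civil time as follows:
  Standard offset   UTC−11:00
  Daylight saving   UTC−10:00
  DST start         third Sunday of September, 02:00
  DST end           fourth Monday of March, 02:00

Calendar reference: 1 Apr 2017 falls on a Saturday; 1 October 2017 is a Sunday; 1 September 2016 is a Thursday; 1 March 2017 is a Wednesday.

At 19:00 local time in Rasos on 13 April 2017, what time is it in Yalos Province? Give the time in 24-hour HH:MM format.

1 April 2017 is a Saturday, so the first Sunday is April 2 and the second is April 9.
1 October 2017 is a Sunday, so the first Friday is October 6 and the second is October 13.
13 April 2017 falls between 9 April and 13 October, so daylight saving is in effect and Rasos is at UTC+12:30.
19:00 Rasos − 12h30m = 06:30 UTC.
1 September 2016 is a Thursday, so the first Sunday is September 4 and the third is September 18.
1 March 2017 is a Wednesday, so the first Monday is March 6 and the fourth is March 27.
At the standard offset (UTC−11:00), 06:30 UTC − 11h = 19:30 Yalos Province standard time (rolling into the previous day, 12 April 2017).
Daylight saving runs 18 September 2016 – 27 March 2017; the standard-time date in Yalos Province, 12 April 2017, is outside that window, so Yalos Province is on standard time at UTC−11:00.
06:30 UTC − 11h = 19:30 Yalos Province (rolling into the previous day, 12 April 2017).

19:30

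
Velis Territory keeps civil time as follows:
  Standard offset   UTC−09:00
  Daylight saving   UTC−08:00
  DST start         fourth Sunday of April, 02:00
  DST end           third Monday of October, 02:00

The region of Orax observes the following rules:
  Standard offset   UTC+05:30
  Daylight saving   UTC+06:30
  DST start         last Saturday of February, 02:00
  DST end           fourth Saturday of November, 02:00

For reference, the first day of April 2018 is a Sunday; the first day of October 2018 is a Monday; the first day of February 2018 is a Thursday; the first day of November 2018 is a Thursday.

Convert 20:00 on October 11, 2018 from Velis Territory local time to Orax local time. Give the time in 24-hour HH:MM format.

10:30

1 April 2018 is a Sunday, so the first Sunday is April 1 and the fourth is April 22.
1 October 2018 is a Monday, so the first Monday is October 1 and the third is October 15.
Daylight saving runs 22 April – 15 October; October 11, 2018 is inside that window, so Velis Territory is at UTC−08:00.
20:00 Velis Territory + 8h = 04:00 UTC (rolling into the next day, 12 October 2018).
1 February 2018 is a Thursday, so Saturdays fall on 3, 10, 17, 24; the last is February 24.
1 November 2018 is a Thursday, so the first Saturday is November 3 and the fourth is November 24.
At the standard offset (UTC+05:30), 04:00 UTC + 5h30m = 09:30 Orax standard time.
The standard-time date in Orax, October 12, 2018, falls between 24 February and 24 November, so daylight saving is in effect and Orax is at UTC+06:30.
04:00 UTC + 6h30m = 10:30 Orax.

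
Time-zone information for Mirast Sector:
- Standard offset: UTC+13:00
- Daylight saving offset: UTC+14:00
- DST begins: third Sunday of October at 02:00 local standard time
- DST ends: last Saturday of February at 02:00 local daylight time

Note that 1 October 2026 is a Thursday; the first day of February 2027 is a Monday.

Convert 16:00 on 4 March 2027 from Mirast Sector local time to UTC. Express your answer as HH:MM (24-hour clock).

1 October 2026 is a Thursday, so the first Sunday is October 4 and the third is October 18.
1 February 2027 is a Monday, so Saturdays fall on 6, 13, 20, 27; the last is February 27.
Daylight saving runs 18 October 2026 – 27 February 2027; 4 March 2027 is outside that window, so Mirast Sector is on standard time at UTC+13:00.
16:00 local − 13h = 03:00 UTC.

03:00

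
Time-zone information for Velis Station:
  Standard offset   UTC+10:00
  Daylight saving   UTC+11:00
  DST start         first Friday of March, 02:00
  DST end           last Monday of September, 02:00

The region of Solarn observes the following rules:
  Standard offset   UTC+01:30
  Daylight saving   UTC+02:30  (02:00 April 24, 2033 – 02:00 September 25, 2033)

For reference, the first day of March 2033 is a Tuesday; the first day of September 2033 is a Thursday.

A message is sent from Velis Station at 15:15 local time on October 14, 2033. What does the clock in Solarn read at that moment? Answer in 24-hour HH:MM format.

1 March 2033 is a Tuesday, so the first Friday is March 4.
1 September 2033 is a Thursday, so Mondays fall on 5, 12, 19, 26; the last is September 26.
October 14, 2033 does not fall between 4 March and 26 September, so daylight saving is not in effect and Velis Station is at UTC+10:00.
15:15 Velis Station − 10h = 05:15 UTC.
At the standard offset (UTC+01:30), 05:15 UTC + 1h30m = 06:45 Solarn standard time.
The standard-time date in Solarn, October 14, 2033, does not fall between 24 April and 25 September, so daylight saving is not in effect and Solarn is at UTC+01:30.
05:15 UTC + 1h30m = 06:45 Solarn.

06:45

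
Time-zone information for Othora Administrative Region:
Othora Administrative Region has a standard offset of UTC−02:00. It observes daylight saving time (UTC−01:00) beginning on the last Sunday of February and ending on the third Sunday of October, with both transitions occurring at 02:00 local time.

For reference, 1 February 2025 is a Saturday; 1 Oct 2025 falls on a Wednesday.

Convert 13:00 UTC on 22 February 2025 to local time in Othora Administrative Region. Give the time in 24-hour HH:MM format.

1 February 2025 is a Saturday, so Sundays fall on 2, 9, 16, 23; the last is February 23.
1 October 2025 is a Wednesday, so the first Sunday is October 5 and the third is October 19.
At the standard offset (UTC−02:00), 13:00 UTC − 2h = 11:00 Othora Administrative Region standard time.
The standard-time date in Othora Administrative Region, 22 February 2025, is outside the daylight-saving period (23 February – 19 October), so Othora Administrative Region is on standard time, UTC−02:00.
13:00 UTC − 2h = 11:00 local.

11:00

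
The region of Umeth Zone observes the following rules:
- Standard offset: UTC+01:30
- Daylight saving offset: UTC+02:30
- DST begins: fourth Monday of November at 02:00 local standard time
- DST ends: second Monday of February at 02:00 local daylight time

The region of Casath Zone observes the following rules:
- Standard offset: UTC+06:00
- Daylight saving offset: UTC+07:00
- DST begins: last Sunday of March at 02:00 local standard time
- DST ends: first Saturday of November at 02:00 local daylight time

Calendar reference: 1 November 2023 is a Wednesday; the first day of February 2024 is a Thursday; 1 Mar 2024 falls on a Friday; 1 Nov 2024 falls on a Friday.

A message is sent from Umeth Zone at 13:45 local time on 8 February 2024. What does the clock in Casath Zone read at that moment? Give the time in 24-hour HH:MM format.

1 November 2023 is a Wednesday, so the first Monday is November 6 and the fourth is November 27.
1 February 2024 is a Thursday, so the first Monday is February 5 and the second is February 12.
8 February 2024 lies within the daylight-saving period (27 November 2023 – 12 February 2024), so Umeth Zone is on daylight time, UTC+02:30.
13:45 Umeth Zone − 2h30m = 11:15 UTC.
1 March 2024 is a Friday, so Sundays fall on 3, 10, 17, 24, 31; the last is March 31.
1 November 2024 is a Friday, so the first Saturday is November 2.
At the standard offset (UTC+06:00), 11:15 UTC + 6h = 17:15 Casath Zone standard time.
The standard-time date in Casath Zone, 8 February 2024, is outside the daylight-saving period (31 March – 2 November), so Casath Zone is on standard time, UTC+06:00.
11:15 UTC + 6h = 17:15 Casath Zone.

17:15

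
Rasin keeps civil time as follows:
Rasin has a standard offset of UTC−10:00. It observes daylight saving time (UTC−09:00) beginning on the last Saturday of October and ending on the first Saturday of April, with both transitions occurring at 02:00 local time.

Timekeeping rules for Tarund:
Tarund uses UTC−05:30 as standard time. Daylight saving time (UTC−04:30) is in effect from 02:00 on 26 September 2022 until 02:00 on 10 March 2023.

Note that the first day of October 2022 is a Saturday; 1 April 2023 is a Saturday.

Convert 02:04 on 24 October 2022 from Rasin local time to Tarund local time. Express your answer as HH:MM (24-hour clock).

07:34

1 October 2022 is a Saturday, so Saturdays fall on 1, 8, 15, 22, 29; the last is October 29.
1 April 2023 is a Saturday, so the first Saturday is April 1.
24 October 2022 is outside the daylight-saving period (29 October 2022 – 1 April 2023), so Rasin is on standard time, UTC−10:00.
02:04 Rasin + 10h = 12:04 UTC.
At the standard offset (UTC−05:30), 12:04 UTC − 5h30m = 06:34 Tarund standard time.
The standard-time date in Tarund, 24 October 2022, falls between 26 September 2022 and 10 March 2023, so daylight saving is in effect and Tarund is at UTC−04:30.
12:04 UTC − 4h30m = 07:34 Tarund.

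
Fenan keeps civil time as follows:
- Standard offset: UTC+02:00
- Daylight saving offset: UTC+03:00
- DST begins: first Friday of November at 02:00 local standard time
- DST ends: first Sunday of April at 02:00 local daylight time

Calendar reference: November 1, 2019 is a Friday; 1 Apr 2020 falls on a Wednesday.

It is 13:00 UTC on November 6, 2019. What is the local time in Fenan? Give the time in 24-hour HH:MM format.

16:00

1 November 2019 is a Friday, so the first Friday is November 1.
1 April 2020 is a Wednesday, so the first Sunday is April 5.
At the standard offset (UTC+02:00), 13:00 UTC + 2h = 15:00 Fenan standard time.
Daylight saving runs 1 November 2019 – 5 April 2020; the standard-time date in Fenan, November 6, 2019, is inside that window, so Fenan is at UTC+03:00.
13:00 UTC + 3h = 16:00 local.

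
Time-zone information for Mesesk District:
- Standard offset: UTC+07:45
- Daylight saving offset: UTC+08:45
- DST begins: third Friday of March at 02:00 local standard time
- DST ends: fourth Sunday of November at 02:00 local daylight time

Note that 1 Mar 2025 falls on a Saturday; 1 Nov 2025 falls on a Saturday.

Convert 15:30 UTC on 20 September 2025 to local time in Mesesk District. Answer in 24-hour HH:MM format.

00:15

1 March 2025 is a Saturday, so the first Friday is March 7 and the third is March 21.
1 November 2025 is a Saturday, so the first Sunday is November 2 and the fourth is November 23.
At the standard offset (UTC+07:45), 15:30 UTC + 7h45m = 23:15 Mesesk District standard time.
Daylight saving runs 21 March – 23 November; the standard-time date in Mesesk District, 20 September 2025, is inside that window, so Mesesk District is at UTC+08:45.
15:30 UTC + 8h45m = 00:15 local (rolling into the next day, 21 September 2025).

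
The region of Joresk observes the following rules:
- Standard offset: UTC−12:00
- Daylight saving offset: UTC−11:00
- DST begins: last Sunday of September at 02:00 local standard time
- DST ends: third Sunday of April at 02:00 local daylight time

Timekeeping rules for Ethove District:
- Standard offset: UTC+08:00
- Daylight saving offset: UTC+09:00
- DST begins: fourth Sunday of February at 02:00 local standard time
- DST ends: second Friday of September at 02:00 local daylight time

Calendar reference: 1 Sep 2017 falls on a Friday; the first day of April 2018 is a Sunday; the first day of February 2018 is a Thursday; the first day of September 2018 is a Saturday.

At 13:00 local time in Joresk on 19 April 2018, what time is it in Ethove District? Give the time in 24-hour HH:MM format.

10:00

1 September 2017 is a Friday, so Sundays fall on 3, 10, 17, 24; the last is September 24.
1 April 2018 is a Sunday, so the first Sunday is April 1 and the third is April 15.
19 April 2018 does not fall between 24 September 2017 and 15 April 2018, so daylight saving is not in effect and Joresk is at UTC−12:00.
13:00 Joresk + 12h = 01:00 UTC (rolling into the next day, 20 April 2018).
1 February 2018 is a Thursday, so the first Sunday is February 4 and the fourth is February 25.
1 September 2018 is a Saturday, so the first Friday is September 7 and the second is September 14.
At the standard offset (UTC+08:00), 01:00 UTC + 8h = 09:00 Ethove District standard time.
The standard-time date in Ethove District, 20 April 2018, falls between 25 February and 14 September, so daylight saving is in effect and Ethove District is at UTC+09:00.
01:00 UTC + 9h = 10:00 Ethove District.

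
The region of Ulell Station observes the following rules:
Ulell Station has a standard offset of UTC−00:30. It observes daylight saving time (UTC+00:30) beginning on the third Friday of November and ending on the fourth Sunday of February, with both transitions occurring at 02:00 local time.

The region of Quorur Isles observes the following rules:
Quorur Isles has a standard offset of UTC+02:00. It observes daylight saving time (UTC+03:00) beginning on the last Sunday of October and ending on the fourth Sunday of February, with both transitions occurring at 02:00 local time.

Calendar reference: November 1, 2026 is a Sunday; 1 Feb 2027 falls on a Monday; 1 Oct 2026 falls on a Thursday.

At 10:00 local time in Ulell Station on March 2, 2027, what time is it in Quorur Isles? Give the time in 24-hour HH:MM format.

12:30

1 November 2026 is a Sunday, so the first Friday is November 6 and the third is November 20.
1 February 2027 is a Monday, so the first Sunday is February 7 and the fourth is February 28.
Daylight saving runs 20 November 2026 – 28 February 2027; March 2, 2027 is outside that window, so Ulell Station is on standard time at UTC−00:30.
10:00 Ulell Station + 0h30m = 10:30 UTC.
1 October 2026 is a Thursday, so Sundays fall on 4, 11, 18, 25; the last is October 25.
1 February 2027 is a Monday, so the first Sunday is February 7 and the fourth is February 28.
At the standard offset (UTC+02:00), 10:30 UTC + 2h = 12:30 Quorur Isles standard time.
The standard-time date in Quorur Isles, March 2, 2027, is outside the daylight-saving period (25 October 2026 – 28 February 2027), so Quorur Isles is on standard time, UTC+02:00.
10:30 UTC + 2h = 12:30 Quorur Isles.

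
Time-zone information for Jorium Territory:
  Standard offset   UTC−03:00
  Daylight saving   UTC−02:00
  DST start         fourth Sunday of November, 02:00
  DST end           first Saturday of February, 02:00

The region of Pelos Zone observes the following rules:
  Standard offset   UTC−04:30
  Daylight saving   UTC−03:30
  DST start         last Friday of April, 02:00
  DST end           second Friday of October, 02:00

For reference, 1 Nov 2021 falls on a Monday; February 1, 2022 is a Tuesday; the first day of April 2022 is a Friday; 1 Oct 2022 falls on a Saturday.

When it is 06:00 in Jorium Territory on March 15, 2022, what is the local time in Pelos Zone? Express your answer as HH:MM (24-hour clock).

04:30

1 November 2021 is a Monday, so the first Sunday is November 7 and the fourth is November 28.
1 February 2022 is a Tuesday, so the first Saturday is February 5.
March 15, 2022 is outside the daylight-saving period (28 November 2021 – 5 February 2022), so Jorium Territory is on standard time, UTC−03:00.
06:00 Jorium Territory + 3h = 09:00 UTC.
1 April 2022 is a Friday, so Fridays fall on 1, 8, 15, 22, 29; the last is April 29.
1 October 2022 is a Saturday, so the first Friday is October 7 and the second is October 14.
At the standard offset (UTC−04:30), 09:00 UTC − 4h30m = 04:30 Pelos Zone standard time.
The standard-time date in Pelos Zone, March 15, 2022, is outside the daylight-saving period (29 April – 14 October), so Pelos Zone is on standard time, UTC−04:30.
09:00 UTC − 4h30m = 04:30 Pelos Zone.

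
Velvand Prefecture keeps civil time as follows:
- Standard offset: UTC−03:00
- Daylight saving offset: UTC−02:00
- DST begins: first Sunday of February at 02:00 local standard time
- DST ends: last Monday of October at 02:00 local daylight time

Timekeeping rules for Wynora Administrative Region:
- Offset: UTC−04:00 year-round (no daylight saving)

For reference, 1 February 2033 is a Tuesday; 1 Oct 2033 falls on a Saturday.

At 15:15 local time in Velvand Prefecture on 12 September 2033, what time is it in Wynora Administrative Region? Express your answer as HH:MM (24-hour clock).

1 February 2033 is a Tuesday, so the first Sunday is February 6.
1 October 2033 is a Saturday, so Mondays fall on 3, 10, 17, 24, 31; the last is October 31.
12 September 2033 lies within the daylight-saving period (6 February – 31 October), so Velvand Prefecture is on daylight time, UTC−02:00.
15:15 Velvand Prefecture + 2h = 17:15 UTC.
Wynora Administrative Region has no daylight saving, so its offset is UTC−04:00 year-round.
17:15 UTC − 4h = 13:15 Wynora Administrative Region.

13:15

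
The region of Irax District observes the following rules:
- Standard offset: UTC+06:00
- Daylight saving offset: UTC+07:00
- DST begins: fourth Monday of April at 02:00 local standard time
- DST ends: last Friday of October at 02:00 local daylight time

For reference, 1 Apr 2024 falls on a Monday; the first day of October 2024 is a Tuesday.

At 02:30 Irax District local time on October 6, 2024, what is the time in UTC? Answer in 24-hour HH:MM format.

19:30

1 April 2024 is a Monday, so the first Monday is April 1 and the fourth is April 22.
1 October 2024 is a Tuesday, so Fridays fall on 4, 11, 18, 25; the last is October 25.
October 6, 2024 falls between 22 April and 25 October, so daylight saving is in effect and Irax District is at UTC+07:00.
02:30 local − 7h = 19:30 UTC (rolling into the previous day, 5 October 2024).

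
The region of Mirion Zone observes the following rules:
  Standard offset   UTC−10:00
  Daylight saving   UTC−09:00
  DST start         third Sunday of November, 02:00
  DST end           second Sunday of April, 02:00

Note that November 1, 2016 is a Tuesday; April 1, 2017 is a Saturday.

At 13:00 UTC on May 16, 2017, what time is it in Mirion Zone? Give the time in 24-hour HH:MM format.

1 November 2016 is a Tuesday, so the first Sunday is November 6 and the third is November 20.
1 April 2017 is a Saturday, so the first Sunday is April 2 and the second is April 9.
At the standard offset (UTC−10:00), 13:00 UTC − 10h = 03:00 Mirion Zone standard time.
The standard-time date in Mirion Zone, May 16, 2017, is outside the daylight-saving period (20 November 2016 – 9 April 2017), so Mirion Zone is on standard time, UTC−10:00.
13:00 UTC − 10h = 03:00 local.

03:00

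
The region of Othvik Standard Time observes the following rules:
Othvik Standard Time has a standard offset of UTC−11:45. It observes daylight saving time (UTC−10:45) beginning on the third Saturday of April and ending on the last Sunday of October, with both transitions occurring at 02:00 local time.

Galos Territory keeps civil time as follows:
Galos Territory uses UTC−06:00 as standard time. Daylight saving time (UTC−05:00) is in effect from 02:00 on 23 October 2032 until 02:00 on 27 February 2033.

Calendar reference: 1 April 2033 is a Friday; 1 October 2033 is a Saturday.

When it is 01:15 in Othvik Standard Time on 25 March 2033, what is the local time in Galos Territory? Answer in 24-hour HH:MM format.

1 April 2033 is a Friday, so the first Saturday is April 2 and the third is April 16.
1 October 2033 is a Saturday, so Sundays fall on 2, 9, 16, 23, 30; the last is October 30.
25 March 2033 does not fall between 16 April and 30 October, so daylight saving is not in effect and Othvik Standard Time is at UTC−11:45.
01:15 Othvik Standard Time + 11h45m = 13:00 UTC.
At the standard offset (UTC−06:00), 13:00 UTC − 6h = 07:00 Galos Territory standard time.
Daylight saving runs 23 October 2032 – 27 February 2033; the standard-time date in Galos Territory, 25 March 2033, is outside that window, so Galos Territory is on standard time at UTC−06:00.
13:00 UTC − 6h = 07:00 Galos Territory.

07:00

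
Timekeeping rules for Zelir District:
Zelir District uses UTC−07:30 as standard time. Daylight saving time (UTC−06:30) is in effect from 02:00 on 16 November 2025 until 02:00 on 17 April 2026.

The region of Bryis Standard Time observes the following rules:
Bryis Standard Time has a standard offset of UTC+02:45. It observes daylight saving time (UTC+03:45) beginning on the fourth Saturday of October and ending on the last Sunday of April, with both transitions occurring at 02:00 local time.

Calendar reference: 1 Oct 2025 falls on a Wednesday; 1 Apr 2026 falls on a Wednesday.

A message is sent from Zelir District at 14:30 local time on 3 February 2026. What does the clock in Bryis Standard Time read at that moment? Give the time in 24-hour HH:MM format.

3 February 2026 lies within the daylight-saving period (16 November 2025 – 17 April 2026), so Zelir District is on daylight time, UTC−06:30.
14:30 Zelir District + 6h30m = 21:00 UTC.
1 October 2025 is a Wednesday, so the first Saturday is October 4 and the fourth is October 25.
1 April 2026 is a Wednesday, so Sundays fall on 5, 12, 19, 26; the last is April 26.
At the standard offset (UTC+02:45), 21:00 UTC + 2h45m = 23:45 Bryis Standard Time standard time.
The standard-time date in Bryis Standard Time, 3 February 2026, falls between 25 October 2025 and 26 April 2026, so daylight saving is in effect and Bryis Standard Time is at UTC+03:45.
21:00 UTC + 3h45m = 00:45 Bryis Standard Time (rolling into the next day, 4 February 2026).

00:45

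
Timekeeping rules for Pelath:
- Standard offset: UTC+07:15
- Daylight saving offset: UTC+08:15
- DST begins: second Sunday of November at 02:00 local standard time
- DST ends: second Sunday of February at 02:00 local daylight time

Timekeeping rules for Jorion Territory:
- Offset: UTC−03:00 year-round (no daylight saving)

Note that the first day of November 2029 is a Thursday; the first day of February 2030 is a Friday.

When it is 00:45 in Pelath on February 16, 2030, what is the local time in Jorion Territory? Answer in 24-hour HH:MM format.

1 November 2029 is a Thursday, so the first Sunday is November 4 and the second is November 11.
1 February 2030 is a Friday, so the first Sunday is February 3 and the second is February 10.
February 16, 2030 is outside the daylight-saving period (11 November 2029 – 10 February 2030), so Pelath is on standard time, UTC+07:15.
00:45 Pelath − 7h15m = 17:30 UTC (rolling into the previous day, 15 February 2030).
Jorion Territory stays on UTC−03:00 all year.
17:30 UTC − 3h = 14:30 Jorion Territory.

14:30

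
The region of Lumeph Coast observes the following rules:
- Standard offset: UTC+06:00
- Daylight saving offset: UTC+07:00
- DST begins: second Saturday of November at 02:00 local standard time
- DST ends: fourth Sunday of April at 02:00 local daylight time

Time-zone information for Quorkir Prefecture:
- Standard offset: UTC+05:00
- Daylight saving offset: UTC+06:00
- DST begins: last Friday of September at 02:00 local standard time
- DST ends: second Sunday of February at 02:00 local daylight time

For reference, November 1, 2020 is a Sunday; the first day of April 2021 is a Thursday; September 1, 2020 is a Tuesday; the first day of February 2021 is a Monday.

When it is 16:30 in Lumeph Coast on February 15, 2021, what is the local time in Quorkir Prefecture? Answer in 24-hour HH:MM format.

14:30

1 November 2020 is a Sunday, so the first Saturday is November 7 and the second is November 14.
1 April 2021 is a Thursday, so the first Sunday is April 4 and the fourth is April 25.
February 15, 2021 lies within the daylight-saving period (14 November 2020 – 25 April 2021), so Lumeph Coast is on daylight time, UTC+07:00.
16:30 Lumeph Coast − 7h = 09:30 UTC.
1 September 2020 is a Tuesday, so Fridays fall on 4, 11, 18, 25; the last is September 25.
1 February 2021 is a Monday, so the first Sunday is February 7 and the second is February 14.
At the standard offset (UTC+05:00), 09:30 UTC + 5h = 14:30 Quorkir Prefecture standard time.
The standard-time date in Quorkir Prefecture, February 15, 2021, is outside the daylight-saving period (25 September 2020 – 14 February 2021), so Quorkir Prefecture is on standard time, UTC+05:00.
09:30 UTC + 5h = 14:30 Quorkir Prefecture.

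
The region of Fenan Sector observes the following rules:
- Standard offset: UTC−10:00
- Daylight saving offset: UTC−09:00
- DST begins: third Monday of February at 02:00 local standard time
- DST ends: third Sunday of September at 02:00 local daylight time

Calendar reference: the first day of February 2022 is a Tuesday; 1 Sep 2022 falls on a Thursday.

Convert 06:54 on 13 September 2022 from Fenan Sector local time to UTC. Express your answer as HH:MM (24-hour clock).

1 February 2022 is a Tuesday, so the first Monday is February 7 and the third is February 21.
1 September 2022 is a Thursday, so the first Sunday is September 4 and the third is September 18.
13 September 2022 falls between 21 February and 18 September, so daylight saving is in effect and Fenan Sector is at UTC−09:00.
06:54 local + 9h = 15:54 UTC.

15:54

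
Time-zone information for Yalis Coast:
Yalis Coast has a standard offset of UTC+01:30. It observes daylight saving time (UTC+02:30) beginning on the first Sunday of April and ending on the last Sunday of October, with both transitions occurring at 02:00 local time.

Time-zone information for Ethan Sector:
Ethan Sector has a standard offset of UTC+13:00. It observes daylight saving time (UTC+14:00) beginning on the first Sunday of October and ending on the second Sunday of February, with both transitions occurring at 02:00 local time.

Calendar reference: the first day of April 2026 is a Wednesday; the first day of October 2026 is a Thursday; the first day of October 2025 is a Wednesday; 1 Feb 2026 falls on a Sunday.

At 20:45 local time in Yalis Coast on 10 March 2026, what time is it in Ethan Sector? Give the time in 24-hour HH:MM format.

1 April 2026 is a Wednesday, so the first Sunday is April 5.
1 October 2026 is a Thursday, so Sundays fall on 4, 11, 18, 25; the last is October 25.
10 March 2026 is outside the daylight-saving period (5 April – 25 October), so Yalis Coast is on standard time, UTC+01:30.
20:45 Yalis Coast − 1h30m = 19:15 UTC.
1 October 2025 is a Wednesday, so the first Sunday is October 5.
1 February 2026 is a Sunday, so the first Sunday is February 1 and the second is February 8.
At the standard offset (UTC+13:00), 19:15 UTC + 13h = 08:15 Ethan Sector standard time (rolling into the next day, 11 March 2026).
Daylight saving runs 5 October 2025 – 8 February 2026; the standard-time date in Ethan Sector, 11 March 2026, is outside that window, so Ethan Sector is on standard time at UTC+13:00.
19:15 UTC + 13h = 08:15 Ethan Sector (rolling into the next day, 11 March 2026).

08:15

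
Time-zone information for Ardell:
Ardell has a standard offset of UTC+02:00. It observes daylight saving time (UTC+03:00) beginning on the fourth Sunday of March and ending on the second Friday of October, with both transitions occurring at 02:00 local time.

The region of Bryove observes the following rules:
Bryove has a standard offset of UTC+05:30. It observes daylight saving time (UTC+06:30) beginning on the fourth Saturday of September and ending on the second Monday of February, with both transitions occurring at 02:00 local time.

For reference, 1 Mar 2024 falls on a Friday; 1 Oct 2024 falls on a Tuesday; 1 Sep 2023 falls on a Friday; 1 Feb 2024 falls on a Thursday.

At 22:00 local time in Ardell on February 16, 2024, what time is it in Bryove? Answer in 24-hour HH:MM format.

01:30

1 March 2024 is a Friday, so the first Sunday is March 3 and the fourth is March 24.
1 October 2024 is a Tuesday, so the first Friday is October 4 and the second is October 11.
February 16, 2024 does not fall between 24 March and 11 October, so daylight saving is not in effect and Ardell is at UTC+02:00.
22:00 Ardell − 2h = 20:00 UTC.
1 September 2023 is a Friday, so the first Saturday is September 2 and the fourth is September 23.
1 February 2024 is a Thursday, so the first Monday is February 5 and the second is February 12.
At the standard offset (UTC+05:30), 20:00 UTC + 5h30m = 01:30 Bryove standard time (rolling into the next day, 17 February 2024).
Daylight saving runs 23 September 2023 – 12 February 2024; the standard-time date in Bryove, February 17, 2024, is outside that window, so Bryove is on standard time at UTC+05:30.
20:00 UTC + 5h30m = 01:30 Bryove (rolling into the next day, 17 February 2024).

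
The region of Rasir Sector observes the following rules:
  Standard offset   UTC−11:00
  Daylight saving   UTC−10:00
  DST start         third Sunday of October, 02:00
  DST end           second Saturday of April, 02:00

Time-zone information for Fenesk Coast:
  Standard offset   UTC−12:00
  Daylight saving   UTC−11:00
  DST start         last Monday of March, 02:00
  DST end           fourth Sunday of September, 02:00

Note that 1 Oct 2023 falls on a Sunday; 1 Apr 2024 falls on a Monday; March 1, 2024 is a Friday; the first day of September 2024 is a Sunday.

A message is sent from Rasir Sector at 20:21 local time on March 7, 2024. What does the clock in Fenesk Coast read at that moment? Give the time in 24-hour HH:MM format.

18:21

1 October 2023 is a Sunday, so the first Sunday is October 1 and the third is October 15.
1 April 2024 is a Monday, so the first Saturday is April 6 and the second is April 13.
Daylight saving runs 15 October 2023 – 13 April 2024; March 7, 2024 is inside that window, so Rasir Sector is at UTC−10:00.
20:21 Rasir Sector + 10h = 06:21 UTC (rolling into the next day, 8 March 2024).
1 March 2024 is a Friday, so Mondays fall on 4, 11, 18, 25; the last is March 25.
1 September 2024 is a Sunday, so the first Sunday is September 1 and the fourth is September 22.
At the standard offset (UTC−12:00), 06:21 UTC − 12h = 18:21 Fenesk Coast standard time (rolling into the previous day, 7 March 2024).
The standard-time date in Fenesk Coast, March 7, 2024, does not fall between 25 March and 22 September, so daylight saving is not in effect and Fenesk Coast is at UTC−12:00.
06:21 UTC − 12h = 18:21 Fenesk Coast (rolling into the previous day, 7 March 2024).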